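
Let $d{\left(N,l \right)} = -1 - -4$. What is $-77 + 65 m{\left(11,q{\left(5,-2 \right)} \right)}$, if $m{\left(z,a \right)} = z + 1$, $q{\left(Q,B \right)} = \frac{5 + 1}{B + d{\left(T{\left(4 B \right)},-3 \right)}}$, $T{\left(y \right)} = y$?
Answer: $703$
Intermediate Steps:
$d{\left(N,l \right)} = 3$ ($d{\left(N,l \right)} = -1 + 4 = 3$)
$q{\left(Q,B \right)} = \frac{6}{3 + B}$ ($q{\left(Q,B \right)} = \frac{5 + 1}{B + 3} = \frac{6}{3 + B}$)
$m{\left(z,a \right)} = 1 + z$
$-77 + 65 m{\left(11,q{\left(5,-2 \right)} \right)} = -77 + 65 \left(1 + 11\right) = -77 + 65 \cdot 12 = -77 + 780 = 703$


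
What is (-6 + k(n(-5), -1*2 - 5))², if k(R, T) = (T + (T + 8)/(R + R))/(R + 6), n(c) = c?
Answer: 17161/100 ≈ 171.61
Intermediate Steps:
k(R, T) = (T + (8 + T)/(2*R))/(6 + R) (k(R, T) = (T + (8 + T)/((2*R)))/(6 + R) = (T + (8 + T)*(1/(2*R)))/(6 + R) = (T + (8 + T)/(2*R))/(6 + R))
(-6 + k(n(-5), -1*2 - 5))² = (-6 + (4 + (-1*2 - 5)/2 - 5*(-1*2 - 5))/((-5)*(6 - 5)))² = (-6 - ⅕*(4 + (-2 - 5)/2 - 5*(-2 - 5))/1)² = (-6 - ⅕*1*(4 + (½)*(-7) - 5*(-7)))² = (-6 - ⅕*1*(4 - 7/2 + 35))² = (-6 - ⅕*1*71/2)² = (-6 - 71/10)² = (-131/10)² = 17161/100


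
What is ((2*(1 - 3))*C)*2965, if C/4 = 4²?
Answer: -759040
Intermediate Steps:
C = 64 (C = 4*4² = 4*16 = 64)
((2*(1 - 3))*C)*2965 = ((2*(1 - 3))*64)*2965 = ((2*(-2))*64)*2965 = -4*64*2965 = -256*2965 = -759040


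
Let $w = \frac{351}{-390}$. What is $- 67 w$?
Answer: $\frac{603}{10} \approx 60.3$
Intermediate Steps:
$w = - \frac{9}{10}$ ($w = 351 \left(- \frac{1}{390}\right) = - \frac{9}{10} \approx -0.9$)
$- 67 w = \left(-67\right) \left(- \frac{9}{10}\right) = \frac{603}{10}$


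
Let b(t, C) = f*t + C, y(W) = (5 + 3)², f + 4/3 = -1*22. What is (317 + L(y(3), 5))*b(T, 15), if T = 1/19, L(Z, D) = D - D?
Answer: 248845/57 ≈ 4365.7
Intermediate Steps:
f = -70/3 (f = -4/3 - 1*22 = -4/3 - 22 = -70/3 ≈ -23.333)
y(W) = 64 (y(W) = 8² = 64)
L(Z, D) = 0
T = 1/19 ≈ 0.052632
b(t, C) = C - 70*t/3 (b(t, C) = -70*t/3 + C = C - 70*t/3)
(317 + L(y(3), 5))*b(T, 15) = (317 + 0)*(15 - 70/3*1/19) = 317*(15 - 70/57) = 317*(785/57) = 248845/57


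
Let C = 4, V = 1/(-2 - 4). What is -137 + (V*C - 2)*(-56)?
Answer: 37/3 ≈ 12.333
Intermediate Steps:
V = -1/6 (V = 1/(-6) = -1/6 ≈ -0.16667)
-137 + (V*C - 2)*(-56) = -137 + (-1/6*4 - 2)*(-56) = -137 + (-2/3 - 2)*(-56) = -137 - 8/3*(-56) = -137 + 448/3 = 37/3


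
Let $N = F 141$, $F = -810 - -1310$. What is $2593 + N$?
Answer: $73093$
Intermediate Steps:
$F = 500$ ($F = -810 + 1310 = 500$)
$N = 70500$ ($N = 500 \cdot 141 = 70500$)
$2593 + N = 2593 + 70500 = 73093$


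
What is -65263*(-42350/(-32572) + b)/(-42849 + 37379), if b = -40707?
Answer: -2544999890653/5240260 ≈ -4.8566e+5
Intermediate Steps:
-65263*(-42350/(-32572) + b)/(-42849 + 37379) = -65263*(-42350/(-32572) - 40707)/(-42849 + 37379) = -65263/((-5470/(-42350*(-1/32572) - 40707))) = -65263/((-5470/(21175/16286 - 40707))) = -65263/((-5470/(-662933027/16286))) = -65263/((-5470*(-16286/662933027))) = -65263/89084420/662933027 = -65263*662933027/89084420 = -2544999890653/5240260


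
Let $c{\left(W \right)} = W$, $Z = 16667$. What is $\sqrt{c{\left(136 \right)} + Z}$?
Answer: $3 \sqrt{1867} \approx 129.63$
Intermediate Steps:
$\sqrt{c{\left(136 \right)} + Z} = \sqrt{136 + 16667} = \sqrt{16803} = 3 \sqrt{1867}$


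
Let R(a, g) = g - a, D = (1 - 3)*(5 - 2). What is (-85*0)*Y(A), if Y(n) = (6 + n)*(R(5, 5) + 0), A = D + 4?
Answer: 0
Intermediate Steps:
D = -6 (D = -2*3 = -6)
A = -2 (A = -6 + 4 = -2)
Y(n) = 0 (Y(n) = (6 + n)*((5 - 1*5) + 0) = (6 + n)*((5 - 5) + 0) = (6 + n)*(0 + 0) = (6 + n)*0 = 0)
(-85*0)*Y(A) = -85*0*0 = 0*0 = 0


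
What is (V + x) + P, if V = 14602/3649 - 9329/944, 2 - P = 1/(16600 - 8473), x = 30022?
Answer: 840348818646241/27994719312 ≈ 30018.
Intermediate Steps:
P = 16253/8127 (P = 2 - 1/(16600 - 8473) = 2 - 1/8127 = 16253/8127 ≈ 1.9999)
V = -20257233/3444656 (V = 14602*(1/3649) - 9329*1/944 = 14602/3649 - 9329/944 = -20257233/3444656 ≈ -5.8808)
(V + x) + P = (-20257233/3444656 + 30022) + 16253/8127 = 103395205199/3444656 + 16253/8127 = 840348818646241/27994719312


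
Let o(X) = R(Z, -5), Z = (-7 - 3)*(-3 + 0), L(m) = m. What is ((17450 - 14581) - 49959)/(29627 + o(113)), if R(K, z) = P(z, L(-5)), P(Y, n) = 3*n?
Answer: -23545/14806 ≈ -1.5902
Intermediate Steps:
Z = 30 (Z = -10*(-3) = 30)
R(K, z) = -15 (R(K, z) = 3*(-5) = -15)
o(X) = -15
((17450 - 14581) - 49959)/(29627 + o(113)) = ((17450 - 14581) - 49959)/(29627 - 15) = (2869 - 49959)/29612 = -47090*1/29612 = -23545/14806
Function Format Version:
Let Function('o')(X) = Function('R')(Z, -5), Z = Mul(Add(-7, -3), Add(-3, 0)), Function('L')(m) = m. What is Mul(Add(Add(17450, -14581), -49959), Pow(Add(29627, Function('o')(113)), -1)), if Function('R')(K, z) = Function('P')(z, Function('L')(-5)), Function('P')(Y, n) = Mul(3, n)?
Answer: Rational(-23545, 14806) ≈ -1.5902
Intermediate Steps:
Z = 30 (Z = Mul(-10, -3) = 30)
Function('R')(K, z) = -15 (Function('R')(K, z) = Mul(3, -5) = -15)
Function('o')(X) = -15
Mul(Add(Add(17450, -14581), -49959), Pow(Add(29627, Function('o')(113)), -1)) = Mul(Add(Add(17450, -14581), -49959), Pow(Add(29627, -15), -1)) = Mul(Add(2869, -49959), Pow(29612, -1)) = Mul(-47090, Rational(1, 29612)) = Rational(-23545, 14806)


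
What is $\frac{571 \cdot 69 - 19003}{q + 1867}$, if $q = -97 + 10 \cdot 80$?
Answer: $\frac{10198}{1285} \approx 7.9362$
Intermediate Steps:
$q = 703$ ($q = -97 + 800 = 703$)
$\frac{571 \cdot 69 - 19003}{q + 1867} = \frac{571 \cdot 69 - 19003}{703 + 1867} = \frac{39399 - 19003}{2570} = 20396 \cdot \frac{1}{2570} = \frac{10198}{1285}$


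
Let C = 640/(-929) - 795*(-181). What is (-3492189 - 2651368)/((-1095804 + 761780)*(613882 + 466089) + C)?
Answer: 5707364453/335123827061601 ≈ 1.7031e-5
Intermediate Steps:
C = 133677815/929 (C = 640*(-1/929) + 143895 = -640/929 + 143895 = 133677815/929 ≈ 1.4389e+5)
(-3492189 - 2651368)/((-1095804 + 761780)*(613882 + 466089) + C) = (-3492189 - 2651368)/((-1095804 + 761780)*(613882 + 466089) + 133677815/929) = -6143557/(-334024*1079971 + 133677815/929) = -6143557/(-360736233304 + 133677815/929) = -6143557/(-335123827061601/929) = -6143557*(-929/335123827061601) = 5707364453/335123827061601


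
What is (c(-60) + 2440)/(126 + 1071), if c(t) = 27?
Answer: 2467/1197 ≈ 2.0610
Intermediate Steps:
(c(-60) + 2440)/(126 + 1071) = (27 + 2440)/(126 + 1071) = 2467/1197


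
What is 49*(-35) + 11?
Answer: -1704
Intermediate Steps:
49*(-35) + 11 = -1715 + 11 = -1704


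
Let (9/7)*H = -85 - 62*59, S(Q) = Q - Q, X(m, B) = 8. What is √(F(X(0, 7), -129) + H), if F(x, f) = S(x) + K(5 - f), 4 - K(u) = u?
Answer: I*√27371/3 ≈ 55.147*I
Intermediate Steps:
K(u) = 4 - u
S(Q) = 0
F(x, f) = -1 + f (F(x, f) = 0 + (4 - (5 - f)) = 0 + (4 + (-5 + f)) = 0 + (-1 + f) = -1 + f)
H = -26201/9 (H = 7*(-85 - 62*59)/9 = 7*(-85 - 3658)/9 = (7/9)*(-3743) = -26201/9 ≈ -2911.2)
√(F(X(0, 7), -129) + H) = √((-1 - 129) - 26201/9) = √(-130 - 26201/9) = √(-27371/9) = I*√27371/3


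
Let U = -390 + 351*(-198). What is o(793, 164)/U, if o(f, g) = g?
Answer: -41/17472 ≈ -0.0023466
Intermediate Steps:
U = -69888 (U = -390 - 69498 = -69888)
o(793, 164)/U = 164/(-69888) = 164*(-1/69888) = -41/17472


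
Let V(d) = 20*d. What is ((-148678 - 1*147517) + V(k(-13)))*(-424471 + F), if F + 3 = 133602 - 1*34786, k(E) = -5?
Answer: 96490837110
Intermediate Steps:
F = 98813 (F = -3 + (133602 - 1*34786) = -3 + (133602 - 34786) = -3 + 98816 = 98813)
((-148678 - 1*147517) + V(k(-13)))*(-424471 + F) = ((-148678 - 1*147517) + 20*(-5))*(-424471 + 98813) = ((-148678 - 147517) - 100)*(-325658) = (-296195 - 100)*(-325658) = -296295*(-325658) = 96490837110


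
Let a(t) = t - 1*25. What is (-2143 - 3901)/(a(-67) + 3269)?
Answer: -6044/3177 ≈ -1.9024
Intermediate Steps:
a(t) = -25 + t (a(t) = t - 25 = -25 + t)
(-2143 - 3901)/(a(-67) + 3269) = (-2143 - 3901)/((-25 - 67) + 3269) = -6044/(-92 + 3269) = -6044/3177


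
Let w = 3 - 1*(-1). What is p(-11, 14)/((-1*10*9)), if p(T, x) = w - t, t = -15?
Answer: -19/90 ≈ -0.21111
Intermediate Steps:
w = 4 (w = 3 + 1 = 4)
p(T, x) = 19 (p(T, x) = 4 - 1*(-15) = 4 + 15 = 19)
p(-11, 14)/((-1*10*9)) = 19/((-1*10*9)) = 19/((-10*9)) = 19/(-90) = 19*(-1/90) = -19/90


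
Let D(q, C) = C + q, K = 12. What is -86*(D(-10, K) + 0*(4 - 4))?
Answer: -172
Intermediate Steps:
-86*(D(-10, K) + 0*(4 - 4)) = -86*((12 - 10) + 0*(4 - 4)) = -86*(2 + 0*0) = -86*(2 + 0) = -86*2 = -172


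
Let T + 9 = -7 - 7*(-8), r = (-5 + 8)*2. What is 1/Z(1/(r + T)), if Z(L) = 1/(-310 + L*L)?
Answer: -655959/2116 ≈ -310.00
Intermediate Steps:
r = 6 (r = 3*2 = 6)
T = 40 (T = -9 + (-7 - 7*(-8)) = -9 + (-7 + 56) = -9 + 49 = 40)
Z(L) = 1/(-310 + L²)
1/Z(1/(r + T)) = 1/(1/(-310 + (1/(6 + 40))²)) = 1/(1/(-310 + (1/46)²)) = 1/(1/(-310 + 1/2116)) = 1/(1/(-655959/2116)) = 1/(-2116/655959) = -655959/2116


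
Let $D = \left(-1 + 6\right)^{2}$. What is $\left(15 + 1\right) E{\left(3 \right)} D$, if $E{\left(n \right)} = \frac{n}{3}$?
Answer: $400$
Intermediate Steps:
$D = 25$ ($D = 5^{2} = 25$)
$E{\left(n \right)} = \frac{n}{3}$ ($E{\left(n \right)} = n \frac{1}{3} = \frac{n}{3}$)
$\left(15 + 1\right) E{\left(3 \right)} D = \left(15 + 1\right) \frac{1}{3} \cdot 3 \cdot 25 = 16 \cdot 1 \cdot 25 = 16 \cdot 25 = 400$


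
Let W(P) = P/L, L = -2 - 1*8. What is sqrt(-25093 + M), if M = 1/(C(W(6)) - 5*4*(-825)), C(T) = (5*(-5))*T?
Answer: I*sqrt(760443990490)/5505 ≈ 158.41*I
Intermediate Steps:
L = -10 (L = -2 - 8 = -10)
W(P) = -P/10 (W(P) = P/(-10) = P*(-1/10) = -P/10)
C(T) = -25*T
M = 1/16515 (M = 1/(-(-5)*6/2 - 5*4*(-825)) = 1/(-25*(-3/5) - 20*(-825)) = 1/(15 + 16500) = 1/16515 ≈ 6.0551e-5)
sqrt(-25093 + M) = sqrt(-25093 + 1/16515) = sqrt(-414410894/16515) = I*sqrt(760443990490)/5505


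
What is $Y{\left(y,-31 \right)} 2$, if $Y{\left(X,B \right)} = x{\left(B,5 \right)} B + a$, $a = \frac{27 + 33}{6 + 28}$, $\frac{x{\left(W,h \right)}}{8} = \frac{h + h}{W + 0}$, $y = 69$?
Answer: $\frac{2780}{17} \approx 163.53$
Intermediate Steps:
$x{\left(W,h \right)} = \frac{16 h}{W}$ ($x{\left(W,h \right)} = 8 \frac{h + h}{W + 0} = 8 \frac{2 h}{W} = \frac{16 h}{W}$)
$a = \frac{30}{17}$ ($a = \frac{60}{34} = 60 \cdot \frac{1}{34} = \frac{30}{17} \approx 1.7647$)
$Y{\left(X,B \right)} = \frac{1390}{17}$ ($Y{\left(X,B \right)} = 16 \cdot 5 \frac{1}{B} B + \frac{30}{17} = \frac{80}{B} B + \frac{30}{17} = 80 + \frac{30}{17} = \frac{1390}{17}$)
$Y{\left(y,-31 \right)} 2 = \frac{1390}{17} \cdot 2 = \frac{2780}{17}$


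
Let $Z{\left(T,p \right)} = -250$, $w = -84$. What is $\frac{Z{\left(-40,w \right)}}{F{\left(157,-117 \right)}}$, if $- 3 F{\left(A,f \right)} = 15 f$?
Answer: $- \frac{50}{117} \approx -0.42735$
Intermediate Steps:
$F{\left(A,f \right)} = - 5 f$ ($F{\left(A,f \right)} = - \frac{15 f}{3} = - 5 f$)
$\frac{Z{\left(-40,w \right)}}{F{\left(157,-117 \right)}} = - \frac{250}{\left(-5\right) \left(-117\right)} = - \frac{250}{585} = \left(-250\right) \frac{1}{585} = - \frac{50}{117}$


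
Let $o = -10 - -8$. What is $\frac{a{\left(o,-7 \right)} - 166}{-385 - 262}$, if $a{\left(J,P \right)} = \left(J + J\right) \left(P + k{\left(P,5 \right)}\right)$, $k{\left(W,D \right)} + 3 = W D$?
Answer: $- \frac{14}{647} \approx -0.021638$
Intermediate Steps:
$o = -2$ ($o = -10 + 8 = -2$)
$k{\left(W,D \right)} = -3 + D W$ ($k{\left(W,D \right)} = -3 + W D = -3 + D W$)
$a{\left(J,P \right)} = 2 J \left(-3 + 6 P\right)$ ($a{\left(J,P \right)} = \left(J + J\right) \left(P + \left(-3 + 5 P\right)\right) = 2 J \left(-3 + 6 P\right)$)
$\frac{a{\left(o,-7 \right)} - 166}{-385 - 262} = \frac{6 \left(-2\right) \left(-1 + 2 \left(-7\right)\right) - 166}{-385 - 262} = \frac{6 \left(-2\right) \left(-1 - 14\right) - 166}{-647} = \left(6 \left(-2\right) \left(-15\right) - 166\right) \left(- \frac{1}{647}\right) = \left(180 - 166\right) \left(- \frac{1}{647}\right) = 14 \left(- \frac{1}{647}\right) = - \frac{14}{647}$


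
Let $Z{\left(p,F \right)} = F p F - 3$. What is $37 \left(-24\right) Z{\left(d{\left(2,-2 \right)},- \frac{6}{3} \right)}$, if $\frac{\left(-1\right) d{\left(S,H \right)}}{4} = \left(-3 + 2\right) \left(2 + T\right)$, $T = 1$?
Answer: $-39960$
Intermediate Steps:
$d{\left(S,H \right)} = 12$ ($d{\left(S,H \right)} = - 4 \left(-3 + 2\right) \left(2 + 1\right) = - 4 \left(\left(-1\right) 3\right) = \left(-4\right) \left(-3\right) = 12$)
$Z{\left(p,F \right)} = -3 + p F^{2}$ ($Z{\left(p,F \right)} = p F^{2} - 3 = -3 + p F^{2}$)
$37 \left(-24\right) Z{\left(d{\left(2,-2 \right)},- \frac{6}{3} \right)} = 37 \left(-24\right) \left(-3 + 12 \left(- \frac{6}{3}\right)^{2}\right) = - 888 \left(-3 + 12 \left(\left(-6\right) \frac{1}{3}\right)^{2}\right) = - 888 \left(-3 + 12 \left(-2\right)^{2}\right) = - 888 \left(-3 + 12 \cdot 4\right) = - 888 \left(-3 + 48\right) = \left(-888\right) 45 = -39960$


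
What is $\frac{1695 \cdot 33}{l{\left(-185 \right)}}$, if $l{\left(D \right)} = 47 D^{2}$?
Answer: $\frac{11187}{321715} \approx 0.034773$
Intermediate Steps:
$\frac{1695 \cdot 33}{l{\left(-185 \right)}} = \frac{1695 \cdot 33}{47 \left(-185\right)^{2}} = \frac{55935}{47 \cdot 34225} = \frac{55935}{1608575} = 55935 \cdot \frac{1}{1608575} = \frac{11187}{321715}$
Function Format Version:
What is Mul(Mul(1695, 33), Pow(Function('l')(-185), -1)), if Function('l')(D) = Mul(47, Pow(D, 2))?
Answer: Rational(11187, 321715) ≈ 0.034773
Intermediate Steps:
Mul(Mul(1695, 33), Pow(Function('l')(-185), -1)) = Mul(Mul(1695, 33), Pow(Mul(47, Pow(-185, 2)), -1)) = Mul(55935, Pow(Mul(47, 34225), -1)) = Mul(55935, Pow(1608575, -1)) = Mul(55935, Rational(1, 1608575)) = Rational(11187, 321715)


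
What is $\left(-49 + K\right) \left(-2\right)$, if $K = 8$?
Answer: $82$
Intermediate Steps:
$\left(-49 + K\right) \left(-2\right) = \left(-49 + 8\right) \left(-2\right) = \left(-41\right) \left(-2\right) = 82$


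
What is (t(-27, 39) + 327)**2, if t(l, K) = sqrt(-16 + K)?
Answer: (327 + sqrt(23))**2 ≈ 1.1009e+5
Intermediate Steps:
(t(-27, 39) + 327)**2 = (sqrt(-16 + 39) + 327)**2 = (sqrt(23) + 327)**2 = (327 + sqrt(23))**2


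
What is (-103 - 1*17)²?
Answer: 14400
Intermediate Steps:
(-103 - 1*17)² = (-103 - 17)² = (-120)² = 14400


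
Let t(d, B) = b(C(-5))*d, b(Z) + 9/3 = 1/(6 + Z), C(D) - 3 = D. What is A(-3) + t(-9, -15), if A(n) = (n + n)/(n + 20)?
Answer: 1659/68 ≈ 24.397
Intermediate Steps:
C(D) = 3 + D
b(Z) = -3 + 1/(6 + Z)
A(n) = 2*n/(20 + n) (A(n) = (2*n)/(20 + n) = 2*n/(20 + n))
t(d, B) = -11*d/4 (t(d, B) = ((-17 - 3*(3 - 5))/(6 + (3 - 5)))*d = ((-17 - 3*(-2))/(6 - 2))*d = ((-17 + 6)/4)*d = ((1/4)*(-11))*d = -11*d/4)
A(-3) + t(-9, -15) = 2*(-3)/(20 - 3) - 11/4*(-9) = 2*(-3)/17 + 99/4 = 2*(-3)*(1/17) + 99/4 = -6/17 + 99/4 = 1659/68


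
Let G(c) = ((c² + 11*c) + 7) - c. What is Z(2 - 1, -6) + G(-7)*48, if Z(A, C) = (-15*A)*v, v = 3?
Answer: -717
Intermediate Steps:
Z(A, C) = -45*A (Z(A, C) = -15*A*3 = -45*A)
G(c) = 7 + c² + 10*c (G(c) = (7 + c² + 11*c) - c = 7 + c² + 10*c)
Z(2 - 1, -6) + G(-7)*48 = -45*(2 - 1) + (7 + (-7)² + 10*(-7))*48 = -45*1 + (7 + 49 - 70)*48 = -45 - 14*48 = -45 - 672 = -717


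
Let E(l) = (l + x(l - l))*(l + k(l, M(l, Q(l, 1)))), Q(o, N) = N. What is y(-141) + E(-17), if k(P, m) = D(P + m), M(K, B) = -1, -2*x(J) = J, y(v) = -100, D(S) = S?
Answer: 495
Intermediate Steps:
x(J) = -J/2
k(P, m) = P + m
E(l) = l*(-1 + 2*l) (E(l) = (l - (l - l)/2)*(l + (l - 1)) = (l - ½*0)*(l + (-1 + l)) = (l + 0)*(-1 + 2*l) = l*(-1 + 2*l))
y(-141) + E(-17) = -100 - 17*(-1 + 2*(-17)) = -100 - 17*(-1 - 34) = -100 - 17*(-35) = -100 + 595 = 495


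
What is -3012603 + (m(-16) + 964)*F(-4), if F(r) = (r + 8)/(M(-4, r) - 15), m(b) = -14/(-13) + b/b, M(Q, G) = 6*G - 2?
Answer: -1605767635/533 ≈ -3.0127e+6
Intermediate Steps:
M(Q, G) = -2 + 6*G
m(b) = 27/13 (m(b) = -14*(-1/13) + 1 = 14/13 + 1 = 27/13)
F(r) = (8 + r)/(-17 + 6*r) (F(r) = (r + 8)/((-2 + 6*r) - 15) = (8 + r)/(-17 + 6*r))
-3012603 + (m(-16) + 964)*F(-4) = -3012603 + (27/13 + 964)*((8 - 4)/(-17 + 6*(-4))) = -3012603 + 12559*(4/(-17 - 24))/13 = -3012603 + 12559*(4/(-41))/13 = -3012603 + 12559*(-1/41*4)/13 = -3012603 + (12559/13)*(-4/41) = -3012603 - 50236/533 = -1605767635/533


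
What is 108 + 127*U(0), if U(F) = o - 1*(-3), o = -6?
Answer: -273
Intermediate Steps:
U(F) = -3 (U(F) = -6 - 1*(-3) = -6 + 3 = -3)
108 + 127*U(0) = 108 + 127*(-3) = 108 - 381 = -273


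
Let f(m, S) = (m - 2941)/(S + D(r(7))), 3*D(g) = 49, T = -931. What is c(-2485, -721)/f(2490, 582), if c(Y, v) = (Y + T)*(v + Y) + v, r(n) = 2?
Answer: -6552333375/451 ≈ -1.4528e+7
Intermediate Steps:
D(g) = 49/3 (D(g) = (⅓)*49 = 49/3)
f(m, S) = (-2941 + m)/(49/3 + S) (f(m, S) = (m - 2941)/(S + 49/3) = (-2941 + m)/(49/3 + S))
c(Y, v) = v + (-931 + Y)*(Y + v) (c(Y, v) = (Y - 931)*(v + Y) + v = (-931 + Y)*(Y + v) + v = v + (-931 + Y)*(Y + v))
c(-2485, -721)/f(2490, 582) = ((-2485)² - 931*(-2485) - 930*(-721) - 2485*(-721))/((3*(-2941 + 2490)/(49 + 3*582))) = (6175225 + 2313535 + 670530 + 1791685)/((3*(-451)/(49 + 1746))) = 10950975/((3*(-451)/1795)) = 10950975/((3*(1/1795)*(-451))) = 10950975/(-1353/1795) = 10950975*(-1795/1353) = -6552333375/451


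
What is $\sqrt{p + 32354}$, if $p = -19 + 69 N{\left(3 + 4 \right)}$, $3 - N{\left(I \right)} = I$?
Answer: $\sqrt{32059} \approx 179.05$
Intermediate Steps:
$N{\left(I \right)} = 3 - I$
$p = -295$ ($p = -19 + 69 \left(3 - \left(3 + 4\right)\right) = -19 + 69 \left(3 - 7\right) = -19 + 69 \left(-4\right) = -19 - 276 = -295$)
$\sqrt{p + 32354} = \sqrt{-295 + 32354} = \sqrt{32059}$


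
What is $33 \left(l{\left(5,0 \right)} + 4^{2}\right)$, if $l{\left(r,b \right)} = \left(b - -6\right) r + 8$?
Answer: $1782$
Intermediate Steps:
$l{\left(r,b \right)} = 8 + r \left(6 + b\right)$ ($l{\left(r,b \right)} = \left(b + 6\right) r + 8 = \left(6 + b\right) r + 8 = r \left(6 + b\right) + 8 = 8 + r \left(6 + b\right)$)
$33 \left(l{\left(5,0 \right)} + 4^{2}\right) = 33 \left(\left(8 + 6 \cdot 5 + 0 \cdot 5\right) + 4^{2}\right) = 33 \left(\left(8 + 30 + 0\right) + 16\right) = 33 \left(38 + 16\right) = 33 \cdot 54 = 1782$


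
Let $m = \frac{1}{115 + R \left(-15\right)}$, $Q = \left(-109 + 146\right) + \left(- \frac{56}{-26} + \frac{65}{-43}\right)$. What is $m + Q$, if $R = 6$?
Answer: $\frac{526609}{13975} \approx 37.682$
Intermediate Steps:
$Q = \frac{21042}{559}$ ($Q = 37 + \left(\left(-56\right) \left(- \frac{1}{26}\right) + 65 \left(- \frac{1}{43}\right)\right) = 37 + \left(\frac{28}{13} - \frac{65}{43}\right) = 37 + \frac{359}{559} = \frac{21042}{559} \approx 37.642$)
$m = \frac{1}{25}$ ($m = \frac{1}{115 + 6 \left(-15\right)} = \frac{1}{115 - 90} = \frac{1}{25} \approx 0.04$)
$m + Q = \frac{1}{25} + \frac{21042}{559} = \frac{526609}{13975}$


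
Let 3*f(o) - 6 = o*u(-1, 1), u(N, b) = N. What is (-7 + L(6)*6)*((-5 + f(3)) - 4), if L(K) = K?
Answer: -232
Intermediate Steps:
f(o) = 2 - o/3 (f(o) = 2 + (o*(-1))/3 = 2 + (-o)/3 = 2 - o/3)
(-7 + L(6)*6)*((-5 + f(3)) - 4) = (-7 + 6*6)*((-5 + (2 - ⅓*3)) - 4) = (-7 + 36)*((-5 + (2 - 1)) - 4) = 29*((-5 + 1) - 4) = 29*(-4 - 4) = 29*(-8) = -232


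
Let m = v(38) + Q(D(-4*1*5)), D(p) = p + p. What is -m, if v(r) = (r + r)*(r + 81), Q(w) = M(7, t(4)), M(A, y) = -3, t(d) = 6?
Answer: -9041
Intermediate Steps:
D(p) = 2*p
Q(w) = -3
v(r) = 2*r*(81 + r) (v(r) = (2*r)*(81 + r) = 2*r*(81 + r))
m = 9041 (m = 2*38*(81 + 38) - 3 = 2*38*119 - 3 = 9044 - 3 = 9041)
-m = -1*9041 = -9041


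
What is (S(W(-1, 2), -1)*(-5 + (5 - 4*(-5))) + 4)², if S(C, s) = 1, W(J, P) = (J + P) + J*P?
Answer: 576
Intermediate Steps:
W(J, P) = J + P + J*P
(S(W(-1, 2), -1)*(-5 + (5 - 4*(-5))) + 4)² = (1*(-5 + (5 - 4*(-5))) + 4)² = (1*(-5 + (5 + 20)) + 4)² = (1*(-5 + 25) + 4)² = (1*20 + 4)² = (20 + 4)² = 24² = 576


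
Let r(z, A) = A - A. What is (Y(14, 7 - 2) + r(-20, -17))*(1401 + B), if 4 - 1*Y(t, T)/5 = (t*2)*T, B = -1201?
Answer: -136000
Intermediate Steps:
r(z, A) = 0
Y(t, T) = 20 - 10*T*t (Y(t, T) = 20 - 5*t*2*T = 20 - 5*2*t*T = 20 - 10*T*t)
(Y(14, 7 - 2) + r(-20, -17))*(1401 + B) = ((20 - 10*(7 - 2)*14) + 0)*(1401 - 1201) = ((20 - 10*5*14) + 0)*200 = ((20 - 700) + 0)*200 = (-680 + 0)*200 = -680*200 = -136000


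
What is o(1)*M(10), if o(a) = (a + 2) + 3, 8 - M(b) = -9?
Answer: 102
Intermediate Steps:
M(b) = 17 (M(b) = 8 - 1*(-9) = 8 + 9 = 17)
o(a) = 5 + a (o(a) = (2 + a) + 3 = 5 + a)
o(1)*M(10) = (5 + 1)*17 = 6*17 = 102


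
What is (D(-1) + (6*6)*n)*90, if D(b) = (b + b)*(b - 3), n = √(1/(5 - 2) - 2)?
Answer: 720 + 1080*I*√15 ≈ 720.0 + 4182.8*I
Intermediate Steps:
n = I*√15/3 (n = √(1/3 - 2) = √(⅓ - 2) = √(-5/3) = I*√15/3 ≈ 1.291*I)
D(b) = 2*b*(-3 + b) (D(b) = (2*b)*(-3 + b) = 2*b*(-3 + b))
(D(-1) + (6*6)*n)*90 = (2*(-1)*(-3 - 1) + (6*6)*(I*√15/3))*90 = (2*(-1)*(-4) + 36*(I*√15/3))*90 = (8 + 12*I*√15)*90 = 720 + 1080*I*√15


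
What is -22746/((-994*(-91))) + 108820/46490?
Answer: 439287137/210260323 ≈ 2.0893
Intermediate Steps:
-22746/((-994*(-91))) + 108820/46490 = -22746/90454 + 108820*(1/46490) = -22746*1/90454 + 10882/4649 = -11373/45227 + 10882/4649 = 439287137/210260323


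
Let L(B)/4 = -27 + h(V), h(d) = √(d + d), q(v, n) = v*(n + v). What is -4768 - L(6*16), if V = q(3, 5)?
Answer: -4660 - 16*√3 ≈ -4687.7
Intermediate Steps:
V = 24 (V = 3*(5 + 3) = 3*8 = 24)
h(d) = √2*√d (h(d) = √(2*d) = √2*√d)
L(B) = -108 + 16*√3 (L(B) = 4*(-27 + √2*√24) = 4*(-27 + √2*(2*√6)) = 4*(-27 + 4*√3) = -108 + 16*√3)
-4768 - L(6*16) = -4768 - (-108 + 16*√3) = -4768 + (108 - 16*√3) = -4660 - 16*√3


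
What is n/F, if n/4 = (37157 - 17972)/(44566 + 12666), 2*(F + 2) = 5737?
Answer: 6395/13671294 ≈ 0.00046777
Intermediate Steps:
F = 5733/2 (F = -2 + (½)*5737 = -2 + 5737/2 = 5733/2 ≈ 2866.5)
n = 19185/14308 (n = 4*((37157 - 17972)/(44566 + 12666)) = 4*(19185/57232) = 19185/14308 ≈ 1.3409)
n/F = 19185/(14308*(5733/2)) = (19185/14308)*(2/5733) = 6395/13671294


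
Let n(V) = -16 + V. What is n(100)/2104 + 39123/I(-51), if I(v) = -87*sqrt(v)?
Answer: 21/526 + 4347*I*sqrt(51)/493 ≈ 0.039924 + 62.969*I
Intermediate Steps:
n(100)/2104 + 39123/I(-51) = (-16 + 100)/2104 + 39123/((-87*I*sqrt(51))) = 84*(1/2104) + 39123/((-87*I*sqrt(51))) = 21/526 + 39123/((-87*I*sqrt(51))) = 21/526 + 39123*(I*sqrt(51)/4437) = 21/526 + 4347*I*sqrt(51)/493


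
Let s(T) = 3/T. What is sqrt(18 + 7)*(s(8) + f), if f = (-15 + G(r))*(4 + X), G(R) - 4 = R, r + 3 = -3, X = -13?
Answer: 6135/8 ≈ 766.88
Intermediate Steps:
r = -6 (r = -3 - 3 = -6)
G(R) = 4 + R
f = 153 (f = (-15 + (4 - 6))*(4 - 13) = (-15 - 2)*(-9) = -17*(-9) = 153)
sqrt(18 + 7)*(s(8) + f) = sqrt(18 + 7)*(3/8 + 153) = sqrt(25)*(3*(1/8) + 153) = 5*(3/8 + 153) = 5*(1227/8) = 6135/8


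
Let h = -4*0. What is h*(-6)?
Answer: 0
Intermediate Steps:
h = 0
h*(-6) = 0*(-6) = 0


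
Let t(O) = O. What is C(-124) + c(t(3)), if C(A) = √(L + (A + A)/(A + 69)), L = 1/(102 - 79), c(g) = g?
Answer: 3 + √7285135/1265 ≈ 5.1337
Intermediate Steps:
L = 1/23 ≈ 0.043478
C(A) = √(1/23 + 2*A/(69 + A)) (C(A) = √(1/23 + (A + A)/(A + 69)) = √(1/23 + (2*A)/(69 + A)) = √(1/23 + 2*A/(69 + A)))
C(-124) + c(t(3)) = √23*√((69 + 47*(-124))/(69 - 124))/23 + 3 = √23*√((69 - 5828)/(-55))/23 + 3 = √23*√(-1/55*(-5759))/23 + 3 = √23*√(5759/55)/23 + 3 = √23*(√316745/55)/23 + 3 = √7285135/1265 + 3 = 3 + √7285135/1265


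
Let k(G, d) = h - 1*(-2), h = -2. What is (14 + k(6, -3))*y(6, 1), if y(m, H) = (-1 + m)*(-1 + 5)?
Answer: 280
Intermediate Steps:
k(G, d) = 0 (k(G, d) = -2 - 1*(-2) = -2 + 2 = 0)
y(m, H) = -4 + 4*m (y(m, H) = (-1 + m)*4 = -4 + 4*m)
(14 + k(6, -3))*y(6, 1) = (14 + 0)*(-4 + 4*6) = 14*(-4 + 24) = 14*20 = 280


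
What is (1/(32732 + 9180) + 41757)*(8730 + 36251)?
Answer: 2539423227635/1352 ≈ 1.8783e+9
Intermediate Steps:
(1/(32732 + 9180) + 41757)*(8730 + 36251) = (1/41912 + 41757)*44981 = (1750119385/41912)*44981 = 2539423227635/1352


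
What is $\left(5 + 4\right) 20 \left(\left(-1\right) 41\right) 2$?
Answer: $-14760$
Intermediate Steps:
$\left(5 + 4\right) 20 \left(\left(-1\right) 41\right) 2 = 9 \cdot 20 \left(-41\right) 2 = 180 \left(-41\right) 2 = \left(-7380\right) 2 = -14760$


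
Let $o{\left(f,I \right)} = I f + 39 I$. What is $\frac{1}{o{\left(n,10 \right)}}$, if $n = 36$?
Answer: $\frac{1}{750} \approx 0.0013333$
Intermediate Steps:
$o{\left(f,I \right)} = 39 I + I f$
$\frac{1}{o{\left(n,10 \right)}} = \frac{1}{10 \left(39 + 36\right)} = \frac{1}{10 \cdot 75} = \frac{1}{750}$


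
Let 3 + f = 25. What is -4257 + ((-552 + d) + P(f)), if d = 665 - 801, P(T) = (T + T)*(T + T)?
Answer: -3009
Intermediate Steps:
f = 22 (f = -3 + 25 = 22)
P(T) = 4*T**2 (P(T) = (2*T)*(2*T) = 4*T**2)
d = -136
-4257 + ((-552 + d) + P(f)) = -4257 + ((-552 - 136) + 4*22**2) = -4257 + (-688 + 4*484) = -4257 + (-688 + 1936) = -4257 + 1248 = -3009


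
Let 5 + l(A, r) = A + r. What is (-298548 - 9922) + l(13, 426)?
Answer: -308036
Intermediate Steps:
l(A, r) = -5 + A + r (l(A, r) = -5 + (A + r) = -5 + A + r)
(-298548 - 9922) + l(13, 426) = (-298548 - 9922) + (-5 + 13 + 426) = -308470 + 434 = -308036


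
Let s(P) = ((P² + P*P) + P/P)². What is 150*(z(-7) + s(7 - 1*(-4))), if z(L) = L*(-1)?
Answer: 8858400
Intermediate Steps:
z(L) = -L
s(P) = (1 + 2*P²)² (s(P) = ((P² + P²) + 1)² = (2*P² + 1)² = (1 + 2*P²)²)
150*(z(-7) + s(7 - 1*(-4))) = 150*(-1*(-7) + (1 + 2*(7 - 1*(-4))²)²) = 150*(7 + (1 + 2*(7 + 4)²)²) = 150*(7 + (1 + 2*11²)²) = 150*(7 + (1 + 2*121)²) = 150*(7 + (1 + 242)²) = 150*(7 + 243²) = 150*(7 + 59049) = 150*59056 = 8858400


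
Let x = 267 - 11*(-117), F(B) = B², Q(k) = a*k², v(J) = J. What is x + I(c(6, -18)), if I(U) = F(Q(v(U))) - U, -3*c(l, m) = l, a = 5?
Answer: 1956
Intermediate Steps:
Q(k) = 5*k²
c(l, m) = -l/3
I(U) = -U + 25*U⁴ (I(U) = (5*U²)² - U = 25*U⁴ - U = -U + 25*U⁴)
x = 1554 (x = 267 + 1287 = 1554)
x + I(c(6, -18)) = 1554 + (-(-1)*6/3 + 25*(-⅓*6)⁴) = 1554 + (-1*(-2) + 25*(-2)⁴) = 1554 + (2 + 25*16) = 1554 + (2 + 400) = 1554 + 402 = 1956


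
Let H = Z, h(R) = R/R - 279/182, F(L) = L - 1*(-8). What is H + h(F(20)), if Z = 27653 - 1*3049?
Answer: 4477831/182 ≈ 24603.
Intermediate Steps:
F(L) = 8 + L (F(L) = L + 8 = 8 + L)
Z = 24604 (Z = 27653 - 3049 = 24604)
h(R) = -97/182 (h(R) = 1 - 279*1/182 = 1 - 279/182 = -97/182)
H = 24604
H + h(F(20)) = 24604 - 97/182 = 4477831/182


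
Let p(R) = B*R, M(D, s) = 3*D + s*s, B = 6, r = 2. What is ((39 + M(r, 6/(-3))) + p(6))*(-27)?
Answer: -2295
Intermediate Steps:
M(D, s) = s² + 3*D (M(D, s) = 3*D + s² = s² + 3*D)
p(R) = 6*R
((39 + M(r, 6/(-3))) + p(6))*(-27) = ((39 + ((6/(-3))² + 3*2)) + 6*6)*(-27) = ((39 + ((6*(-⅓))² + 6)) + 36)*(-27) = ((39 + ((-2)² + 6)) + 36)*(-27) = ((39 + (4 + 6)) + 36)*(-27) = ((39 + 10) + 36)*(-27) = (49 + 36)*(-27) = 85*(-27) = -2295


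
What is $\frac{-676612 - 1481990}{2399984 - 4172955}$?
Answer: $\frac{2158602}{1772971} \approx 1.2175$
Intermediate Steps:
$\frac{-676612 - 1481990}{2399984 - 4172955} = - \frac{2158602}{-1772971} = \left(-2158602\right) \left(- \frac{1}{1772971}\right) = \frac{2158602}{1772971}$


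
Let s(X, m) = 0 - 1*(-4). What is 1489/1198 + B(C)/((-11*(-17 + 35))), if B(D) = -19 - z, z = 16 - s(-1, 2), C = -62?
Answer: 82990/59301 ≈ 1.3995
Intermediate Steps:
s(X, m) = 4 (s(X, m) = 0 + 4 = 4)
z = 12 (z = 16 - 1*4 = 16 - 4 = 12)
B(D) = -31 (B(D) = -19 - 1*12 = -19 - 12 = -31)
1489/1198 + B(C)/((-11*(-17 + 35))) = 1489/1198 - 31*(-1/(11*(-17 + 35))) = 1489*(1/1198) - 31/((-11*18)) = 1489/1198 - 31/(-198) = 1489/1198 - 31*(-1/198) = 1489/1198 + 31/198 = 82990/59301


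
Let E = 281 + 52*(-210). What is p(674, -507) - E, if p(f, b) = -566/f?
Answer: 3585060/337 ≈ 10638.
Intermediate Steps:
E = -10639 (E = 281 - 10920 = -10639)
p(674, -507) - E = -566/674 - 1*(-10639) = -566*1/674 + 10639 = -283/337 + 10639 = 3585060/337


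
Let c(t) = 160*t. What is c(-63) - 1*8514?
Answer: -18594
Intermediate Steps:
c(-63) - 1*8514 = 160*(-63) - 1*8514 = -10080 - 8514 = -18594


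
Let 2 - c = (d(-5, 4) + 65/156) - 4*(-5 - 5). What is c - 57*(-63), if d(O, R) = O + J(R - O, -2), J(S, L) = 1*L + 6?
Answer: 42643/12 ≈ 3553.6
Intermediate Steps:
J(S, L) = 6 + L (J(S, L) = L + 6 = 6 + L)
d(O, R) = 4 + O (d(O, R) = O + (6 - 2) = O + 4 = 4 + O)
c = -449/12 (c = 2 - (((4 - 5) + 65/156) - 4*(-5 - 5)) = 2 - ((-1 + 65*(1/156)) - 4*(-10)) = 2 - ((-1 + 5/12) + 40) = 2 - (-7/12 + 40) = 2 - 1*473/12 = 2 - 473/12 = -449/12 ≈ -37.417)
c - 57*(-63) = -449/12 - 57*(-63) = -449/12 + 3591 = 42643/12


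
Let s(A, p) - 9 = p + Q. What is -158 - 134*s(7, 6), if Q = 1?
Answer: -2302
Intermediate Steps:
s(A, p) = 10 + p (s(A, p) = 9 + (p + 1) = 9 + (1 + p) = 10 + p)
-158 - 134*s(7, 6) = -158 - 134*(10 + 6) = -158 - 134*16 = -158 - 2144 = -2302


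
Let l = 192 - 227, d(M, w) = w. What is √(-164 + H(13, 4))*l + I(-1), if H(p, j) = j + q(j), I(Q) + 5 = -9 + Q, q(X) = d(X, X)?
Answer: -15 - 70*I*√39 ≈ -15.0 - 437.15*I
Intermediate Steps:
q(X) = X
l = -35
I(Q) = -14 + Q (I(Q) = -5 + (-9 + Q) = -14 + Q)
H(p, j) = 2*j (H(p, j) = j + j = 2*j)
√(-164 + H(13, 4))*l + I(-1) = √(-164 + 2*4)*(-35) + (-14 - 1) = √(-164 + 8)*(-35) - 15 = √(-156)*(-35) - 15 = (2*I*√39)*(-35) - 15 = -70*I*√39 - 15 = -15 - 70*I*√39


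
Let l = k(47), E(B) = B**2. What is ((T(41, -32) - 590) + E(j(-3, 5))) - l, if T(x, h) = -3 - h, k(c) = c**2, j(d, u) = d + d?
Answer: -2734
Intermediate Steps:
j(d, u) = 2*d
l = 2209 (l = 47**2 = 2209)
((T(41, -32) - 590) + E(j(-3, 5))) - l = (((-3 - 1*(-32)) - 590) + (2*(-3))**2) - 1*2209 = (((-3 + 32) - 590) + (-6)**2) - 2209 = ((29 - 590) + 36) - 2209 = (-561 + 36) - 2209 = -525 - 2209 = -2734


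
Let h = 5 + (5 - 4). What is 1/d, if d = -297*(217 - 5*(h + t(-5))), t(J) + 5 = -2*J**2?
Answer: -1/137214 ≈ -7.2879e-6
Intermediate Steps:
t(J) = -5 - 2*J**2
h = 6 (h = 5 + 1 = 6)
d = -137214 (d = -297*(217 - 5*(6 + (-5 - 2*(-5)**2))) = -297*(217 - 5*(6 + (-5 - 2*25))) = -297*(217 - 5*(6 + (-5 - 50))) = -297*(217 - 5*(6 - 55)) = -297*(217 - 5*(-49)) = -297*(217 + 245) = -297*462 = -137214)
1/d = 1/(-137214) = -1/137214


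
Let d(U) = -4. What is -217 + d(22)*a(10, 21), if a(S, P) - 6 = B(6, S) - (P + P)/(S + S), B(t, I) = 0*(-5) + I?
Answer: -1363/5 ≈ -272.60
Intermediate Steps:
B(t, I) = I (B(t, I) = 0 + I = I)
a(S, P) = 6 + S - P/S (a(S, P) = 6 + (S - (P + P)/(S + S)) = 6 + (S - 2*P/(2*S)) = 6 + (S - 2*P*1/(2*S)) = 6 + (S - P/S) = 6 + S - P/S)
-217 + d(22)*a(10, 21) = -217 - 4*(6 + 10 - 1*21/10) = -217 - 4*(6 + 10 - 1*21*⅒) = -217 - 4*(6 + 10 - 21/10) = -217 - 4*139/10 = -217 - 278/5 = -1363/5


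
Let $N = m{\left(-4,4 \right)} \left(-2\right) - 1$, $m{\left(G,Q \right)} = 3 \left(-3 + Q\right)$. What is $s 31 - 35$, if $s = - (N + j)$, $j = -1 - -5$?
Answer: $58$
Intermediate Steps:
$j = 4$ ($j = -1 + 5 = 4$)
$m{\left(G,Q \right)} = -9 + 3 Q$
$N = -7$ ($N = \left(-9 + 3 \cdot 4\right) \left(-2\right) - 1 = \left(-9 + 12\right) \left(-2\right) - 1 = 3 \left(-2\right) - 1 = -6 - 1 = -7$)
$s = 3$ ($s = - (-7 + 4) = \left(-1\right) \left(-3\right) = 3$)
$s 31 - 35 = 3 \cdot 31 - 35 = 93 - 35 = 58$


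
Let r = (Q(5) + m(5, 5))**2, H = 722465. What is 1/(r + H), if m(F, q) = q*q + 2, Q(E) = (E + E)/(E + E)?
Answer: 1/723249 ≈ 1.3827e-6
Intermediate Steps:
Q(E) = 1 (Q(E) = (2*E)/((2*E)) = (2*E)*(1/(2*E)) = 1)
m(F, q) = 2 + q**2 (m(F, q) = q**2 + 2 = 2 + q**2)
r = 784 (r = (1 + (2 + 5**2))**2 = (1 + (2 + 25))**2 = (1 + 27)**2 = 28**2 = 784)
1/(r + H) = 1/(784 + 722465) = 1/723249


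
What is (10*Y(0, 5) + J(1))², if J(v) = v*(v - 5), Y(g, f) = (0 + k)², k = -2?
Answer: 1296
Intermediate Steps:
Y(g, f) = 4 (Y(g, f) = (0 - 2)² = (-2)² = 4)
J(v) = v*(-5 + v)
(10*Y(0, 5) + J(1))² = (10*4 + 1*(-5 + 1))² = (40 + 1*(-4))² = (40 - 4)² = 36² = 1296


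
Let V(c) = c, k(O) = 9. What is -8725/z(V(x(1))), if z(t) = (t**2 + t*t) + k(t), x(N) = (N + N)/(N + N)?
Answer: -8725/11 ≈ -793.18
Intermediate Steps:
x(N) = 1 (x(N) = (2*N)/((2*N)) = (2*N)*(1/(2*N)) = 1)
z(t) = 9 + 2*t**2 (z(t) = (t**2 + t*t) + 9 = (t**2 + t**2) + 9 = 2*t**2 + 9 = 9 + 2*t**2)
-8725/z(V(x(1))) = -8725/(9 + 2*1**2) = -8725/(9 + 2*1) = -8725/(9 + 2) = -8725/11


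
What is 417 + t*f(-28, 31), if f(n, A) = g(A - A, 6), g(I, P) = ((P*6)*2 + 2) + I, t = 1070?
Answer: 79597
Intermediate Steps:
g(I, P) = 2 + I + 12*P (g(I, P) = ((6*P)*2 + 2) + I = (12*P + 2) + I = (2 + 12*P) + I = 2 + I + 12*P)
f(n, A) = 74 (f(n, A) = 2 + (A - A) + 12*6 = 2 + 0 + 72 = 74)
417 + t*f(-28, 31) = 417 + 1070*74 = 417 + 79180 = 79597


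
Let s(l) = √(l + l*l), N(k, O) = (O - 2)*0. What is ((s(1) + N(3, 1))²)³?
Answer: 8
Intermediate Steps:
N(k, O) = 0 (N(k, O) = (-2 + O)*0 = 0)
s(l) = √(l + l²)
((s(1) + N(3, 1))²)³ = ((√(1*(1 + 1)) + 0)²)³ = ((√(1*2) + 0)²)³ = ((√2 + 0)²)³ = ((√2)²)³ = 2³ = 8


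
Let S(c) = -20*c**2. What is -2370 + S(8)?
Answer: -3650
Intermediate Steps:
-2370 + S(8) = -2370 - 20*8**2 = -2370 - 20*64 = -2370 - 1280 = -3650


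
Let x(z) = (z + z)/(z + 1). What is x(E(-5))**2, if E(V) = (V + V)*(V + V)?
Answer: 40000/10201 ≈ 3.9212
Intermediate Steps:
E(V) = 4*V**2 (E(V) = (2*V)*(2*V) = 4*V**2)
x(z) = 2*z/(1 + z) (x(z) = (2*z)/(1 + z) = 2*z/(1 + z))
x(E(-5))**2 = (2*(4*(-5)**2)/(1 + 4*(-5)**2))**2 = (2*(4*25)/(1 + 4*25))**2 = (2*100/(1 + 100))**2 = (2*100/101)**2 = (2*100*(1/101))**2 = (200/101)**2 = 40000/10201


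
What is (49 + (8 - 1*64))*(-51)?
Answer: 357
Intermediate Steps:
(49 + (8 - 1*64))*(-51) = (49 + (8 - 64))*(-51) = (49 - 56)*(-51) = -7*(-51) = 357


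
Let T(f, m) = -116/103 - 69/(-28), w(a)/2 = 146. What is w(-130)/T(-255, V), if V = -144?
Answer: 842128/3859 ≈ 218.22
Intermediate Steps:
w(a) = 292 (w(a) = 2*146 = 292)
T(f, m) = 3859/2884 (T(f, m) = -116*1/103 - 69*(-1/28) = -116/103 + 69/28 = 3859/2884)
w(-130)/T(-255, V) = 292/(3859/2884) = 292*(2884/3859) = 842128/3859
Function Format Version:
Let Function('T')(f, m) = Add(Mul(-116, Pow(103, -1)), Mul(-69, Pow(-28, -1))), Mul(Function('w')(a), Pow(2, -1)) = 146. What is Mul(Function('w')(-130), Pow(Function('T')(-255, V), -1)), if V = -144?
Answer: Rational(842128, 3859) ≈ 218.22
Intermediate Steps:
Function('w')(a) = 292 (Function('w')(a) = Mul(2, 146) = 292)
Function('T')(f, m) = Rational(3859, 2884) (Function('T')(f, m) = Add(Mul(-116, Rational(1, 103)), Mul(-69, Rational(-1, 28))) = Add(Rational(-116, 103), Rational(69, 28)) = Rational(3859, 2884))
Mul(Function('w')(-130), Pow(Function('T')(-255, V), -1)) = Mul(292, Pow(Rational(3859, 2884), -1)) = Mul(292, Rational(2884, 3859)) = Rational(842128, 3859)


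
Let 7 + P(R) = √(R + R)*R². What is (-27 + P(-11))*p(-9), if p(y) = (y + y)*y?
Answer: -5508 + 19602*I*√22 ≈ -5508.0 + 91942.0*I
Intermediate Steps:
p(y) = 2*y² (p(y) = (2*y)*y = 2*y²)
P(R) = -7 + √2*R^(5/2) (P(R) = -7 + √(R + R)*R² = -7 + √(2*R)*R² = -7 + (√2*√R)*R² = -7 + √2*R^(5/2))
(-27 + P(-11))*p(-9) = (-27 + (-7 + √2*(-11)^(5/2)))*(2*(-9)²) = (-27 + (-7 + √2*(121*I*√11)))*(2*81) = (-27 + (-7 + 121*I*√22))*162 = (-34 + 121*I*√22)*162 = -5508 + 19602*I*√22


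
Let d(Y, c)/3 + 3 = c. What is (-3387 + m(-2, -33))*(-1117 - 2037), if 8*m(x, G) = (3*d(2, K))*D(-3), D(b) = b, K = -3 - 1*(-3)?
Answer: 42602655/4 ≈ 1.0651e+7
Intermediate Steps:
K = 0 (K = -3 + 3 = 0)
d(Y, c) = -9 + 3*c
m(x, G) = 81/8 (m(x, G) = ((3*(-9 + 3*0))*(-3))/8 = ((3*(-9 + 0))*(-3))/8 = ((3*(-9))*(-3))/8 = (-27*(-3))/8 = (⅛)*81 = 81/8)
(-3387 + m(-2, -33))*(-1117 - 2037) = (-3387 + 81/8)*(-1117 - 2037) = -27015/8*(-3154) = 42602655/4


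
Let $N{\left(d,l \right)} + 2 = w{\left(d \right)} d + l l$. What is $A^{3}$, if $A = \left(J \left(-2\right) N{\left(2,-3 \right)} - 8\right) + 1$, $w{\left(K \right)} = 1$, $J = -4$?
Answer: $274625$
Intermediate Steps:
$N{\left(d,l \right)} = -2 + d + l^{2}$ ($N{\left(d,l \right)} = -2 + \left(1 d + l l\right) = -2 + \left(d + l^{2}\right) = -2 + d + l^{2}$)
$A = 65$ ($A = \left(\left(-4\right) \left(-2\right) \left(-2 + 2 + \left(-3\right)^{2}\right) - 8\right) + 1 = \left(8 \left(-2 + 2 + 9\right) - 8\right) + 1 = \left(8 \cdot 9 - 8\right) + 1 = \left(72 - 8\right) + 1 = 64 + 1 = 65$)
$A^{3} = 65^{3} = 274625$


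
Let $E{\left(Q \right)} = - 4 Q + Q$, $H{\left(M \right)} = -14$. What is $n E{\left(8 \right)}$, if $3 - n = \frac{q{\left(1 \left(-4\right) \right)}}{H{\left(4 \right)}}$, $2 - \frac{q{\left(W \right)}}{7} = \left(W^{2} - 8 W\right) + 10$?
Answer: $600$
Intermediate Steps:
$q{\left(W \right)} = -56 - 7 W^{2} + 56 W$ ($q{\left(W \right)} = 14 - 7 \left(\left(W^{2} - 8 W\right) + 10\right) = 14 - 7 \left(10 + W^{2} - 8 W\right) = 14 - \left(70 - 56 W + 7 W^{2}\right) = -56 - 7 W^{2} + 56 W$)
$n = -25$ ($n = 3 - \frac{-56 - 7 \left(1 \left(-4\right)\right)^{2} + 56 \cdot 1 \left(-4\right)}{-14} = 3 - \left(-56 - 7 \left(-4\right)^{2} + 56 \left(-4\right)\right) \left(- \frac{1}{14}\right) = 3 - \left(-56 - 112 - 224\right) \left(- \frac{1}{14}\right) = 3 - \left(-392\right) \left(- \frac{1}{14}\right) = 3 - 28 = -25$)
$E{\left(Q \right)} = - 3 Q$
$n E{\left(8 \right)} = - 25 \left(\left(-3\right) 8\right) = \left(-25\right) \left(-24\right) = 600$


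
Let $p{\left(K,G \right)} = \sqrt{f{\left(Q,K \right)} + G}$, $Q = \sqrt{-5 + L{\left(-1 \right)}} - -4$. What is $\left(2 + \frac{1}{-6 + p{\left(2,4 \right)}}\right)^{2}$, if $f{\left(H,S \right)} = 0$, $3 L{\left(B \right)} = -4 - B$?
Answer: $\frac{49}{16} \approx 3.0625$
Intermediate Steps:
$L{\left(B \right)} = - \frac{4}{3} - \frac{B}{3}$ ($L{\left(B \right)} = \frac{-4 - B}{3} = - \frac{4}{3} - \frac{B}{3}$)
$Q = 4 + i \sqrt{6}$ ($Q = \sqrt{-5 - 1} - -4 = \sqrt{-5 + \left(- \frac{4}{3} + \frac{1}{3}\right)} + 4 = \sqrt{-5 - 1} + 4 = \sqrt{-6} + 4 = i \sqrt{6} + 4 = 4 + i \sqrt{6} \approx 4.0 + 2.4495 i$)
$p{\left(K,G \right)} = \sqrt{G}$ ($p{\left(K,G \right)} = \sqrt{0 + G} = \sqrt{G}$)
$\left(2 + \frac{1}{-6 + p{\left(2,4 \right)}}\right)^{2} = \left(2 + \frac{1}{-6 + \sqrt{4}}\right)^{2} = \left(2 + \frac{1}{-6 + 2}\right)^{2} = \left(2 + \frac{1}{-4}\right)^{2} = \left(2 - \frac{1}{4}\right)^{2} = \left(\frac{7}{4}\right)^{2} = \frac{49}{16}$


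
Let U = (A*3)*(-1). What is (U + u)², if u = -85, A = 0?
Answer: 7225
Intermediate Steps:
U = 0 (U = (0*3)*(-1) = 0*(-1) = 0)
(U + u)² = (0 - 85)² = (-85)² = 7225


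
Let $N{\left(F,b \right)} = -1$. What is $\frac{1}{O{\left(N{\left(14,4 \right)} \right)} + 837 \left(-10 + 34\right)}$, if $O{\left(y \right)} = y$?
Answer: $\frac{1}{20087} \approx 4.9783 \cdot 10^{-5}$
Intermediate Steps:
$\frac{1}{O{\left(N{\left(14,4 \right)} \right)} + 837 \left(-10 + 34\right)} = \frac{1}{-1 + 837 \left(-10 + 34\right)} = \frac{1}{-1 + 837 \cdot 24} = \frac{1}{-1 + 20088} = \frac{1}{20087}$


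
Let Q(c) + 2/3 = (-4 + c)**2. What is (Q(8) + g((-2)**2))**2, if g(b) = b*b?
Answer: 8836/9 ≈ 981.78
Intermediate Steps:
g(b) = b**2
Q(c) = -2/3 + (-4 + c)**2
(Q(8) + g((-2)**2))**2 = ((-2/3 + (-4 + 8)**2) + ((-2)**2)**2)**2 = ((-2/3 + 4**2) + 4**2)**2 = ((-2/3 + 16) + 16)**2 = (46/3 + 16)**2 = (94/3)**2 = 8836/9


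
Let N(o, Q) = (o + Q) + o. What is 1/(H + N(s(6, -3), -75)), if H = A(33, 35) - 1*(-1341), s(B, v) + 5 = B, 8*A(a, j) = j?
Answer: 8/10179 ≈ 0.00078593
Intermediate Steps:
A(a, j) = j/8
s(B, v) = -5 + B
N(o, Q) = Q + 2*o (N(o, Q) = (Q + o) + o = Q + 2*o)
H = 10763/8 (H = (1/8)*35 - 1*(-1341) = 35/8 + 1341 = 10763/8 ≈ 1345.4)
1/(H + N(s(6, -3), -75)) = 1/(10763/8 + (-75 + 2*(-5 + 6))) = 1/(10763/8 + (-75 + 2*1)) = 1/(10763/8 + (-75 + 2)) = 1/(10763/8 - 73) = 1/(10179/8) = 8/10179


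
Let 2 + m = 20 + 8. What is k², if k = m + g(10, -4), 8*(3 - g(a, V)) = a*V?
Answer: 1156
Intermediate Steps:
g(a, V) = 3 - V*a/8 (g(a, V) = 3 - a*V/8 = 3 - V*a/8)
m = 26 (m = -2 + (20 + 8) = -2 + 28 = 26)
k = 34 (k = 26 + (3 - ⅛*(-4)*10) = 26 + (3 + 5) = 26 + 8 = 34)
k² = 34² = 1156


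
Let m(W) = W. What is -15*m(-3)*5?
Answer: 225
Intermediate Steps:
-15*m(-3)*5 = -15*(-3)*5 = 45*5 = 225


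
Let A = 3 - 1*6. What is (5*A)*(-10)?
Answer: 150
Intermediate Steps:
A = -3 (A = 3 - 6 = -3)
(5*A)*(-10) = (5*(-3))*(-10) = -15*(-10) = 150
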